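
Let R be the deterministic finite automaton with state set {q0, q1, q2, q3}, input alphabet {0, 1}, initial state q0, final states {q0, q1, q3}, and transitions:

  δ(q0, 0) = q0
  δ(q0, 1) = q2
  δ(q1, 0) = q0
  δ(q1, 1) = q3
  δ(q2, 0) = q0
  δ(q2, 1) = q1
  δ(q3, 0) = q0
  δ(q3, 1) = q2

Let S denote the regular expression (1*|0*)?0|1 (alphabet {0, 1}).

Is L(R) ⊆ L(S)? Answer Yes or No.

No

The empty string ε is in L(R) but not in L(S).
So L(R) ⊄ L(S).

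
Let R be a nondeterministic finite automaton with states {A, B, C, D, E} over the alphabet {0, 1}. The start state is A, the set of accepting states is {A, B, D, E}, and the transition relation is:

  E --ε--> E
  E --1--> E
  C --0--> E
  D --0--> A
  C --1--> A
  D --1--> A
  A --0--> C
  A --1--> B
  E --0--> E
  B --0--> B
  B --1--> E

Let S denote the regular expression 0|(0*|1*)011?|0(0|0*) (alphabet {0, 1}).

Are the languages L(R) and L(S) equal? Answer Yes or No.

The empty string ε is accepted by R but rejected by S.
So L(R) ≠ L(S).

No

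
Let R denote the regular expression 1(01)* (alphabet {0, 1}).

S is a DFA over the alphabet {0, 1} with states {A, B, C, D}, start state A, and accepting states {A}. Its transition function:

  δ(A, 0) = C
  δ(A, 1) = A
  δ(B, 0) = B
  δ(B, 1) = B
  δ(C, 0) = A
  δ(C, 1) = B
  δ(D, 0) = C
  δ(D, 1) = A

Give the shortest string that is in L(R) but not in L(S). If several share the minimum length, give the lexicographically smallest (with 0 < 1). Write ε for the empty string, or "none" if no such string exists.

101

The string 101 is accepted by R but not by S.
No shorter string lies in the difference, and 101 is the lexicographically first length-3 string in L(R) \ L(S).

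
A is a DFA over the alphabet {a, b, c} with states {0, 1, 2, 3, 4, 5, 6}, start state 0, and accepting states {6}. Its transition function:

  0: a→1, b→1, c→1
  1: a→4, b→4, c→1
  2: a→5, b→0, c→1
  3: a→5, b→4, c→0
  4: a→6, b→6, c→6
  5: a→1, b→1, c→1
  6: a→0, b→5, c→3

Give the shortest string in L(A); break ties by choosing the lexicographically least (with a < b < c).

A breadth-first search from 0 reaches an accepting state first via the path 0 → 1 → 4 → 6 on input aaa.
No string of length < 3 is accepted (BFS exhausts all shorter strings without reaching an accepting state), and aaa is the lexicographically least accepting string of length 3.

aaa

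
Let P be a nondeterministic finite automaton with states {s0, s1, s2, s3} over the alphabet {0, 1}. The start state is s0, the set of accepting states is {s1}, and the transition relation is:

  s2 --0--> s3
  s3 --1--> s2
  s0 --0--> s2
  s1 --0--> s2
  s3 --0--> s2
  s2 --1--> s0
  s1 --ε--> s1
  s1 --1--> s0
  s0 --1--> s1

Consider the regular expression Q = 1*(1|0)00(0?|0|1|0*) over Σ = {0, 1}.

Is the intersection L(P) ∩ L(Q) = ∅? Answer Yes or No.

Yes

Converting the expression Q to a DFA (subset construction, then merging equivalent states) gives the minimal DFA with states {q0, q1, q2, q3, q4, q5, q6, q7, q8, q9}, start state q0, accepting states {q6, q7, q8, q9} and transitions q0: 0→q1, 1→q2; q1: 0→q3, 1→q4; q2: 0→q5, 1→q2; q3: 0→q6, 1→q4; q4: 0→q4, 1→q4; q5: 0→q7, 1→q4; q6: 0→q8, 1→q9; q7: 0→q6, 1→q9; q8: 0→q8, 1→q4; q9: 0→q4, 1→q4.
Exploring the product automaton P × Q from the start pair (s0, q0), following both machines on each input symbol, reaches 16 state pairs: (s0, q0), (s2, q1), (s1, q2), (s3, q3), (s0, q4), (s2, q5), (s0, q2), (s2, q6), (s2, q4), (s1, q4), (s3, q7), (s3, q8), (s0, q9), (s3, q4), (s2, q9), (s2, q8).
P accepts in {s1} and Q accepts in {q6, q7, q8, q9}; no reachable pair has both components accepting, so no string drives both machines to acceptance simultaneously and L(P) ∩ L(Q) = ∅.
So no string is accepted by both, and the intersection is empty.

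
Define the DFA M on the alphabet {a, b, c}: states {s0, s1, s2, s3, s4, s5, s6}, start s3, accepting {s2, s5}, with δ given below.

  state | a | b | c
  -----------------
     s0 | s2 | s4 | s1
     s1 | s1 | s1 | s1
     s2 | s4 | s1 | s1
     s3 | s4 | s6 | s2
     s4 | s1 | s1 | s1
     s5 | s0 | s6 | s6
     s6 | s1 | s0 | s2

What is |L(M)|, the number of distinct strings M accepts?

The useful subgraph on states {s0, s2, s3, s6} is acyclic, so L(M) is finite; the longest accepting path visits 4 useful states, giving maximum string length 3.
Counting accepting paths from s3 by length: 1 of length 1, 1 of length 2, 1 of length 3. Total 3.

3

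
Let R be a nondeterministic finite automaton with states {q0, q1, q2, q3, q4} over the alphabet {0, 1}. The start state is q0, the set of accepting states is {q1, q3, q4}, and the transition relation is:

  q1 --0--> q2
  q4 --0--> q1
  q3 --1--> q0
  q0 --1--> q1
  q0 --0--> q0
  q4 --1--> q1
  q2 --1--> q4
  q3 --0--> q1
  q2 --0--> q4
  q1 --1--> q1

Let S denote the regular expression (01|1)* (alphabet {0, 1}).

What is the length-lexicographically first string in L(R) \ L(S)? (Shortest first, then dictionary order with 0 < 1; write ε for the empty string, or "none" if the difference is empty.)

The string 001 is accepted by R but not by S.
No shorter string lies in the difference, and 001 is the lexicographically first length-3 string in L(R) \ L(S).

001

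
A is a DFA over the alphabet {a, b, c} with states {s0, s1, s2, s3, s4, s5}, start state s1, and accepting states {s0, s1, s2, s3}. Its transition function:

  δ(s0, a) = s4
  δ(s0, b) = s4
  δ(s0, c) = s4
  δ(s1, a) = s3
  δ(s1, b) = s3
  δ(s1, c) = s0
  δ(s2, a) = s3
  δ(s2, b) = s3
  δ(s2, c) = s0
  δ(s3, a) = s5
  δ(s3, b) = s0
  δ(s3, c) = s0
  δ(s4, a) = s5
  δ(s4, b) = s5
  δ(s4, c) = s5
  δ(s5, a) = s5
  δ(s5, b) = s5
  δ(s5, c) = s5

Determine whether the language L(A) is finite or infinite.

finite

The useful states (reachable from s1 and able to reach an accepting state) are {s0, s1, s3}.
Restricted to these states the transition graph has no cycle, so every accepting path has bounded length and L is finite.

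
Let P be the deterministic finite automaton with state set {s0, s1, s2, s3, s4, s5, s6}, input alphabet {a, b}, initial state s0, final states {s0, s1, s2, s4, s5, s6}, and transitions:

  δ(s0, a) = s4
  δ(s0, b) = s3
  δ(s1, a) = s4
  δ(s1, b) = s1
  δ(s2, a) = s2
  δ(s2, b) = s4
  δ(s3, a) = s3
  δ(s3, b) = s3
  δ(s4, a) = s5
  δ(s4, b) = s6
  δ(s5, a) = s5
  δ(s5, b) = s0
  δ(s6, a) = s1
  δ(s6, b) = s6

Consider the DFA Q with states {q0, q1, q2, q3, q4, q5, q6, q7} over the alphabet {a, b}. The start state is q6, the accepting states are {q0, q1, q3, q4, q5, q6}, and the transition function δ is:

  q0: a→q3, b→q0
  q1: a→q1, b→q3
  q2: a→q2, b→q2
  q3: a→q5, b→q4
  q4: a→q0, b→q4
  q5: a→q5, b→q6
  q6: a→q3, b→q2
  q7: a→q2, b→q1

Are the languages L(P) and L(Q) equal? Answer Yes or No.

Yes

Exploring the product automaton P × Q from the start pair (s0, q6), following both machines on each input symbol, reaches 6 state pairs: (s0, q6), (s4, q3), (s3, q2), (s5, q5), (s6, q4), (s1, q0).
P accepts in {s0, s1, s2, s4, s5, s6} and Q accepts in {q0, q1, q3, q4, q5, q6}. In every reachable pair the two components are either both accepting — (s0, q6), (s4, q3), (s5, q5), (s6, q4), (s1, q0) — or both non-accepting, so no string is accepted by exactly one of the machines: L(P) \ L(Q) and L(Q) \ L(P) are both empty.
Hence every string is accepted by P iff it is accepted by Q, and the two languages coincide.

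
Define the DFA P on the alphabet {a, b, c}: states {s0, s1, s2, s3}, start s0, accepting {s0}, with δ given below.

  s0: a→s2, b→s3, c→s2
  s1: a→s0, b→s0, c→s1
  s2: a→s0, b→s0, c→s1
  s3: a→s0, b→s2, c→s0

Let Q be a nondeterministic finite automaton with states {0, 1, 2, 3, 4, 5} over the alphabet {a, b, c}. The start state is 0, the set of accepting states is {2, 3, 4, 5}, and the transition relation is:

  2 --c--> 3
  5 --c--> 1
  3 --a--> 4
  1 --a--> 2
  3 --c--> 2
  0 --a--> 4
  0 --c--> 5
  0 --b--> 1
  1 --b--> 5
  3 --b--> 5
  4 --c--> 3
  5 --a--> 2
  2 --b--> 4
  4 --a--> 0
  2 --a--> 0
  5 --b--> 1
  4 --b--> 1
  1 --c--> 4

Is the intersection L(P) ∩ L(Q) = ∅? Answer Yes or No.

The string ba is accepted by both P and Q.
Hence L(P) ∩ L(Q) ≠ ∅.

No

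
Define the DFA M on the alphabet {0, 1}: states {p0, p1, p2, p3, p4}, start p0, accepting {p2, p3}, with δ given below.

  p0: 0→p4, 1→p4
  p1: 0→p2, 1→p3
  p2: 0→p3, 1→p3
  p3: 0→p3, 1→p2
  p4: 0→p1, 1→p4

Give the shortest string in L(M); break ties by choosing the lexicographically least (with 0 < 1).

A breadth-first search from p0 reaches an accepting state first via the path p0 → p4 → p1 → p2 on input 000.
No string of length < 3 is accepted (BFS exhausts all shorter strings without reaching an accepting state), and 000 is the lexicographically least accepting string of length 3.

000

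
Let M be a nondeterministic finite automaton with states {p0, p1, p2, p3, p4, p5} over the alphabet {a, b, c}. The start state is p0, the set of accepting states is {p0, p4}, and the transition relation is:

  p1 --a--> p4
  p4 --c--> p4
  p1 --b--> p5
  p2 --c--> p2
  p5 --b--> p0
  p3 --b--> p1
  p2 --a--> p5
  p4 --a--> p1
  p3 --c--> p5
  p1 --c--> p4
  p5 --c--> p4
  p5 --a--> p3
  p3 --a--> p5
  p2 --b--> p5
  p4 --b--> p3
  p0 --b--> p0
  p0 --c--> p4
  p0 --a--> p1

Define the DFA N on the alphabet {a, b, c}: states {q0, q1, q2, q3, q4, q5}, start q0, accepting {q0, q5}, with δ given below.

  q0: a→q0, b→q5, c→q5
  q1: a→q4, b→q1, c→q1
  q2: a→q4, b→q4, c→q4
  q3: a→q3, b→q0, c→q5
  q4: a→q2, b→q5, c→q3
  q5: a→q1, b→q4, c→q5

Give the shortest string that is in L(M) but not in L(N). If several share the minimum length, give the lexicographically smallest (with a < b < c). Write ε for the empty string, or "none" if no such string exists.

bb

The string bb is accepted by M but not by N.
No shorter string lies in the difference, and bb is the lexicographically first length-2 string in L(M) \ L(N).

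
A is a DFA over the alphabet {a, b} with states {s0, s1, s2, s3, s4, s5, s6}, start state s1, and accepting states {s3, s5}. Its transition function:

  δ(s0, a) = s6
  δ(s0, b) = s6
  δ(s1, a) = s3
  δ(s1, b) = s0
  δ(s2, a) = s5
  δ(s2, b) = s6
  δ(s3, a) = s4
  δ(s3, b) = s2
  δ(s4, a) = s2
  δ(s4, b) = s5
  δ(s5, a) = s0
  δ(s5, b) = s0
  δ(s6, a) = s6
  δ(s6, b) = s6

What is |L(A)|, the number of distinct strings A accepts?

4

The useful subgraph on states {s1, s2, s3, s4, s5} is acyclic, so L(A) is finite; the longest accepting path visits 5 useful states, giving maximum string length 4.
Counting accepting paths from s1 by length: 1 of length 1, 2 of length 3, 1 of length 4. Total 4.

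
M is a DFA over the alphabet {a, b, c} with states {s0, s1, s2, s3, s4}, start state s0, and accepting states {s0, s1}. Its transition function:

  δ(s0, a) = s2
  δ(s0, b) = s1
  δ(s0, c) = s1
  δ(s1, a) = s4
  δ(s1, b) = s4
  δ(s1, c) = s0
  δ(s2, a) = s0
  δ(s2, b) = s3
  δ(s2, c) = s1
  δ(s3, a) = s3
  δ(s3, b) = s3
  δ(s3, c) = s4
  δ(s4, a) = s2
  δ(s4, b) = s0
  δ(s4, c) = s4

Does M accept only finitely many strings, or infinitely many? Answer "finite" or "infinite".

State s0 is reachable from the start and can reach an accepting state, and it lies on the cycle s0 → s1 → s0.
Traversing that cycle any number of times yields accepted strings of unbounded length, so the language is infinite.

infinite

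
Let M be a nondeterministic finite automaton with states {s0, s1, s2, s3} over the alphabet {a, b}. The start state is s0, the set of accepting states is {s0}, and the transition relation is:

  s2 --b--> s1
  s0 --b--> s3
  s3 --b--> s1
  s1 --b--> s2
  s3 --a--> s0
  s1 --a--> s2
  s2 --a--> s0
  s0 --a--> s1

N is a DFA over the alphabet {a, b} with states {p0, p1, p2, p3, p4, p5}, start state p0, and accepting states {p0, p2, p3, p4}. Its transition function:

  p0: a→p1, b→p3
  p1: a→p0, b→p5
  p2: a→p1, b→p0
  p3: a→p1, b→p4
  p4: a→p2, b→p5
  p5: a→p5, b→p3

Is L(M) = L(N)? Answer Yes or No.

No

The string ba is accepted by M but rejected by N.
So L(M) ≠ L(N).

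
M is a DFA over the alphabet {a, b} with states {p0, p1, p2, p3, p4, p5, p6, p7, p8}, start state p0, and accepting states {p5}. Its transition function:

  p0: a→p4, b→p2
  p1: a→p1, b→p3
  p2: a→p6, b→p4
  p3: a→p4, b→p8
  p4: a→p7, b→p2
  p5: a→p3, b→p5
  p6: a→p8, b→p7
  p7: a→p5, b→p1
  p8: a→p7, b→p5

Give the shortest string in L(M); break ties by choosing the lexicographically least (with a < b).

A breadth-first search from p0 reaches an accepting state first via the path p0 → p4 → p7 → p5 on input aaa.
No string of length < 3 is accepted (BFS exhausts all shorter strings without reaching an accepting state), and aaa is the lexicographically least accepting string of length 3.

aaa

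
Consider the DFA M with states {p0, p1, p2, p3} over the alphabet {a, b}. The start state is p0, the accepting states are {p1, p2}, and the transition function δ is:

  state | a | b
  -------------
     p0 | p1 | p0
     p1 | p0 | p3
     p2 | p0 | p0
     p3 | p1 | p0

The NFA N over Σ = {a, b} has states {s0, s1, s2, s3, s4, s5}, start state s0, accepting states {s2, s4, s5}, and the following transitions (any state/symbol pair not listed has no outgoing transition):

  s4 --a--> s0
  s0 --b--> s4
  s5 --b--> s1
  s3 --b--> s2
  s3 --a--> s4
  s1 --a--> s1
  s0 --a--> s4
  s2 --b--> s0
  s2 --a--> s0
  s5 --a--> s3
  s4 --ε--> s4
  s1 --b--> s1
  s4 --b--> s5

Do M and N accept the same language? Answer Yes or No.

No

The string ba is accepted by M but rejected by N.
So L(M) ≠ L(N).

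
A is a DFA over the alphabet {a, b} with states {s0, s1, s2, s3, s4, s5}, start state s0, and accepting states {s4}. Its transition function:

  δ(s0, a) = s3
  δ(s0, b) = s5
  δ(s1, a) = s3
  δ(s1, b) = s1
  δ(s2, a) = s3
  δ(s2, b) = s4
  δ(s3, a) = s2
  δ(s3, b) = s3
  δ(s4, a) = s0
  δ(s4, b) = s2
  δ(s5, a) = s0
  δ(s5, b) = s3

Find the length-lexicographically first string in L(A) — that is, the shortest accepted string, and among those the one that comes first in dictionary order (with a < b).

aab

A breadth-first search from s0 reaches an accepting state first via the path s0 → s3 → s2 → s4 on input aab.
No string of length < 3 is accepted (BFS exhausts all shorter strings without reaching an accepting state), and aab is the lexicographically least accepting string of length 3.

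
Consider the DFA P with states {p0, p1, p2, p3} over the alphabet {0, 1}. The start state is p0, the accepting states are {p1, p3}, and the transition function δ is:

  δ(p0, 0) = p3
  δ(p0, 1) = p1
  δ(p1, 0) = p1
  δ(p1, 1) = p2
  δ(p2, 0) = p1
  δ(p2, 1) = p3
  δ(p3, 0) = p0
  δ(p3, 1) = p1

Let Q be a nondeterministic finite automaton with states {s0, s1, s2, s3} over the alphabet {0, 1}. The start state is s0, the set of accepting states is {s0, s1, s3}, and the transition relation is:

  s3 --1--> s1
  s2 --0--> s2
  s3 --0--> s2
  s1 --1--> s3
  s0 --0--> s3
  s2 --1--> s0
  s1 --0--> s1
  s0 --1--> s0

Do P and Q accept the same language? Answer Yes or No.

No

The string 000 is accepted by P but rejected by Q.
So L(P) ≠ L(Q).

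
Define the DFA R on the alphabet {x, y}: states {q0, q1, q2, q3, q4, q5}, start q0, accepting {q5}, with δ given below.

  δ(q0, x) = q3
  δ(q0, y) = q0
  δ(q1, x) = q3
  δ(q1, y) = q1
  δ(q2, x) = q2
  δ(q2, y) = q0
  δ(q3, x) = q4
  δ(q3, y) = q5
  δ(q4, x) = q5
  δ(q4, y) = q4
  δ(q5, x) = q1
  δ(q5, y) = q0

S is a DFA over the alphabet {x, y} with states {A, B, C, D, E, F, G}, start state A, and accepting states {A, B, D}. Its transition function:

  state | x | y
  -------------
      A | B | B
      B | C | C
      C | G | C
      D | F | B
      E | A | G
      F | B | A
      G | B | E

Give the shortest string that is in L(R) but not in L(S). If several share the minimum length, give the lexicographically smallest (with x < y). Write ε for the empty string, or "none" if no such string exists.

The string xy is accepted by R but not by S.
No shorter string lies in the difference, and xy is the lexicographically first length-2 string in L(R) \ L(S).

xy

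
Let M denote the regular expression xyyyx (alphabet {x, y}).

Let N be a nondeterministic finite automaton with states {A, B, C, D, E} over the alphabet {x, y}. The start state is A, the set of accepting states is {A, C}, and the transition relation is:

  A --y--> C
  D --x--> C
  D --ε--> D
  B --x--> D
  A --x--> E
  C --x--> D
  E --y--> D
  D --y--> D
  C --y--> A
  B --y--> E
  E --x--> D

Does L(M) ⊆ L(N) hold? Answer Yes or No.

Converting the expression M to a DFA (subset construction, then merging equivalent states) gives the minimal DFA with states {m0, m1, m2, m3, m4, m5, m6}, start state m0, accepting states {m6} and transitions m0: x→m1, y→m2; m1: x→m2, y→m3; m2: x→m2, y→m2; m3: x→m2, y→m4; m4: x→m2, y→m5; m5: x→m6, y→m2; m6: x→m2, y→m2.
Exploring the product automaton M × N from the start pair (m0, A), following both machines on each input symbol, reaches 10 state pairs: (m0, A), (m1, E), (m2, C), (m2, D), (m3, D), (m2, A), (m4, D), (m2, E), (m5, D), (m6, C).
M accepts in {m6} and N accepts in {A, C}. The reachable pairs whose M-component is accepting are (m6, C); in each of them the N-component is accepting too, so the product for L(M) \ L(N) (M-component accepting, N-component rejecting) has no reachable accepting pair and the difference is empty.
Hence every string in L(M) is also in L(N).

Yes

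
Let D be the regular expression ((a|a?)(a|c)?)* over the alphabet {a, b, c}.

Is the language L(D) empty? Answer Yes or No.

The empty string ε matches the expression, so it belongs to L(D).
Since L(D) contains at least one string, it is not empty.

No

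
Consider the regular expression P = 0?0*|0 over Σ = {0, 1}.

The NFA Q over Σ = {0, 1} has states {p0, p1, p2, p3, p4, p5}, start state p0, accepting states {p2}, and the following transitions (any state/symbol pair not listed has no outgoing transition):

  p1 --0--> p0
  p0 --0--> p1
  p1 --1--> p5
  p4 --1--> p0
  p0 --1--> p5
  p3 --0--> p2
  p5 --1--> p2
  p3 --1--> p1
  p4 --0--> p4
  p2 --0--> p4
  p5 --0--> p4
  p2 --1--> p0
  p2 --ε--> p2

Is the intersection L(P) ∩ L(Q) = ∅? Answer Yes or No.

Converting the expression P to a DFA (subset construction, then merging equivalent states) gives the minimal DFA with states {r0, r1}, start state r0, accepting states {r0} and transitions r0: 0→r0, 1→r1; r1: 0→r1, 1→r1.
Exploring the product automaton P × Q from the start pair (r0, p0), following both machines on each input symbol, reaches 7 state pairs: (r0, p0), (r0, p1), (r1, p5), (r1, p4), (r1, p2), (r1, p0), (r1, p1).
P accepts in {r0} and Q accepts in {p2}; no reachable pair has both components accepting, so no string drives both machines to acceptance simultaneously and L(P) ∩ L(Q) = ∅.
So no string is accepted by both, and the intersection is empty.

Yes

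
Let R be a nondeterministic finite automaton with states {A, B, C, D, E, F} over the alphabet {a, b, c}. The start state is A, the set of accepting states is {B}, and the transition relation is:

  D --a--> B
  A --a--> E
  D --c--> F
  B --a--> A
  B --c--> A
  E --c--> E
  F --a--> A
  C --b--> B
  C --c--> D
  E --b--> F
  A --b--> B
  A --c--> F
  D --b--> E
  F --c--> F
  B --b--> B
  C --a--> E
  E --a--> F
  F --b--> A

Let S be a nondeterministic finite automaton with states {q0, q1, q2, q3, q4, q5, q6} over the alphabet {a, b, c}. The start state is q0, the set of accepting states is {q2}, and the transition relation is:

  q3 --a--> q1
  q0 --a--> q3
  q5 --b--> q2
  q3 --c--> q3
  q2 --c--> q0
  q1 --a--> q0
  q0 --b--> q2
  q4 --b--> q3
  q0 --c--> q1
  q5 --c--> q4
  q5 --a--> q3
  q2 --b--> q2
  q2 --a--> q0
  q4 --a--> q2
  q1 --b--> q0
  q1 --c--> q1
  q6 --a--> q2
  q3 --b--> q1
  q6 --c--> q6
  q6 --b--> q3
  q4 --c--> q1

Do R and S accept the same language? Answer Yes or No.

Exploring the product automaton R × S from the start pair (A, q0), following both machines on each input symbol, reaches 4 state pairs: (A, q0), (E, q3), (B, q2), (F, q1).
R accepts in {B} and S accepts in {q2}. In every reachable pair the two components are either both accepting — (B, q2) — or both non-accepting, so no string is accepted by exactly one of the machines: L(R) \ L(S) and L(S) \ L(R) are both empty.
Hence every string is accepted by R iff it is accepted by S, and the two languages coincide.

Yes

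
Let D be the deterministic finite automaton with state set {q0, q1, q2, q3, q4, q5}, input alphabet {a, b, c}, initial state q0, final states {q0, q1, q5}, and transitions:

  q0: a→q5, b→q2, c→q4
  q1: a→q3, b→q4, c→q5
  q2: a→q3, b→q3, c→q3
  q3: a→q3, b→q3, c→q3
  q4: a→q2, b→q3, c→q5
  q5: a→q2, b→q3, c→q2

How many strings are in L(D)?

3

The useful subgraph on states {q0, q4, q5} is acyclic, so L(D) is finite; the longest accepting path visits 3 useful states, giving maximum string length 2.
Counting accepting paths from q0 by length: 1 of length 0, 1 of length 1, 1 of length 2. Total 3.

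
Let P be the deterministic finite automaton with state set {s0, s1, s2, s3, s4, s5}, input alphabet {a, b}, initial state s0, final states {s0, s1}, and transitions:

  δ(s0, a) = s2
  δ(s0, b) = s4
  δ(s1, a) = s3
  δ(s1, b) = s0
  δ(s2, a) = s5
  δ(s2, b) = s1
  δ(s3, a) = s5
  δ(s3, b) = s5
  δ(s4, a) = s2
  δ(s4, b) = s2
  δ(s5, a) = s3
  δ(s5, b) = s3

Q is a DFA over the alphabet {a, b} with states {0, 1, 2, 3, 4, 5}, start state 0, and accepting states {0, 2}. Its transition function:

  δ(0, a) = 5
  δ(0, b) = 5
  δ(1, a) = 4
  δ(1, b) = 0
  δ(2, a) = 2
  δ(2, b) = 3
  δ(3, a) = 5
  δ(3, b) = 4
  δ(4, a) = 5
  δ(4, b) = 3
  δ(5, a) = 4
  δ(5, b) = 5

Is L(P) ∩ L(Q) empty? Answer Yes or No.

The empty string ε is accepted by both P and Q.
Hence L(P) ∩ L(Q) ≠ ∅.

No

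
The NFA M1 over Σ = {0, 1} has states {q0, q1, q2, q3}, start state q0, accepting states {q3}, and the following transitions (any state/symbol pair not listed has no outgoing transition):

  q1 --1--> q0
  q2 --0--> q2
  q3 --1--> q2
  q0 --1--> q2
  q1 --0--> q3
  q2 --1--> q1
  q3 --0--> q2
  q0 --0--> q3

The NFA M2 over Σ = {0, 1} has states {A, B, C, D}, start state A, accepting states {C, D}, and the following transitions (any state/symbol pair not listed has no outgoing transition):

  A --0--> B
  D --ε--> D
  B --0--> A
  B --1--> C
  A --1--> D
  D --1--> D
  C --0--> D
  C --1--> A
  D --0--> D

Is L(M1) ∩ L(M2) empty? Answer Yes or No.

No

The string 110 is accepted by both M1 and M2.
Hence L(M1) ∩ L(M2) ≠ ∅.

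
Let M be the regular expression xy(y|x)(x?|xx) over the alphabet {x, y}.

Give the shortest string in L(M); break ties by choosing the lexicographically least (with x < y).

xyx

By inspection of the expression, no string of length less than 3 matches, and xyx is the lexicographically first match of length 3.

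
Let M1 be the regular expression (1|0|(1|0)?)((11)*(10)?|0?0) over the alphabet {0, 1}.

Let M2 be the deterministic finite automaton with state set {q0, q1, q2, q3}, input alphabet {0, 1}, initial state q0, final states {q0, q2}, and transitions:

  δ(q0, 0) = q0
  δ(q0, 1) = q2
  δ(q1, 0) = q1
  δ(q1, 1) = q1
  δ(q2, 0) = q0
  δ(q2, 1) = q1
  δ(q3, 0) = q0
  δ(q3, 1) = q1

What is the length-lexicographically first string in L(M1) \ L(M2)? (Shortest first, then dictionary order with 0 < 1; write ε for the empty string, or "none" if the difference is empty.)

11

The string 11 is accepted by M1 but not by M2.
No shorter string lies in the difference, and 11 is the lexicographically first length-2 string in L(M1) \ L(M2).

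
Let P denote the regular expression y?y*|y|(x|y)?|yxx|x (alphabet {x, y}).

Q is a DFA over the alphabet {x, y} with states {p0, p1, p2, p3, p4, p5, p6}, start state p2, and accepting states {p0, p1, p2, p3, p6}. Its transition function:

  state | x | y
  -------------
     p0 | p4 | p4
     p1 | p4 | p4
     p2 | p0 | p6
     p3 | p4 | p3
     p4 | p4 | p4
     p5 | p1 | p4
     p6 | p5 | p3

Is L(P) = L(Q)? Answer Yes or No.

Yes

Converting the expression P to a DFA (subset construction, then merging equivalent states) gives the minimal DFA with states {r0, r1, r2, r3, r4, r5}, start state r0, accepting states {r0, r1, r2, r5} and transitions r0: x→r1, y→r2; r1: x→r3, y→r3; r2: x→r4, y→r5; r3: x→r3, y→r3; r4: x→r1, y→r3; r5: x→r3, y→r5.
Exploring the product automaton P × Q from the start pair (r0, p2), following both machines on each input symbol, reaches 7 state pairs: (r0, p2), (r1, p0), (r2, p6), (r3, p4), (r4, p5), (r5, p3), (r1, p1).
P accepts in {r0, r1, r2, r5} and Q accepts in {p0, p1, p2, p3, p6}. In every reachable pair the two components are either both accepting — (r0, p2), (r1, p0), (r2, p6), (r5, p3), (r1, p1) — or both non-accepting, so no string is accepted by exactly one of the machines: L(P) \ L(Q) and L(Q) \ L(P) are both empty.
Hence every string is accepted by P iff it is accepted by Q, and the two languages coincide.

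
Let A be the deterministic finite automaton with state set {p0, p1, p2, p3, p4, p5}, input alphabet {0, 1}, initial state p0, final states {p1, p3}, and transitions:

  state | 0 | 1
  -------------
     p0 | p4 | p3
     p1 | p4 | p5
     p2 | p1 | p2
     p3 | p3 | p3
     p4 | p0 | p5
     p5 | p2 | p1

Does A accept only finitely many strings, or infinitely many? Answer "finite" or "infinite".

infinite

State p3 is reachable from the start and can reach an accepting state, and it lies on the cycle p3 → p3.
Traversing that cycle any number of times yields accepted strings of unbounded length, so the language is infinite.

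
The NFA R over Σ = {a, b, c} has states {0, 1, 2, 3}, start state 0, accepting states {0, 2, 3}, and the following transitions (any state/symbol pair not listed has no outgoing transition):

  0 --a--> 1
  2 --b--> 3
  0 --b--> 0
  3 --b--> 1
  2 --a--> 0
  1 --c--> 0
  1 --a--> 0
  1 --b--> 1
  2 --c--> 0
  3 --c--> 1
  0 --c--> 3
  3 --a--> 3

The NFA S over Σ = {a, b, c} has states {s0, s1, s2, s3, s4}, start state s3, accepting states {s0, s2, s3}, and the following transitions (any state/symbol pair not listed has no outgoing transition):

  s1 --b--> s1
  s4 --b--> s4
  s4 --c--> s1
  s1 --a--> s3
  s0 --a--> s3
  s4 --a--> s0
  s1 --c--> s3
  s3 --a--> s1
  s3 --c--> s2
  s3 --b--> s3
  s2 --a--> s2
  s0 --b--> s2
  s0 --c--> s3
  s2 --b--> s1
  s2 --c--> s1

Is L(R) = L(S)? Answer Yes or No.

Exploring the product automaton R × S from the start pair (0, s3), following both machines on each input symbol, reaches 3 state pairs: (0, s3), (1, s1), (3, s2).
R accepts in {0, 2, 3} and S accepts in {s0, s2, s3}. In every reachable pair the two components are either both accepting — (0, s3), (3, s2) — or both non-accepting, so no string is accepted by exactly one of the machines: L(R) \ L(S) and L(S) \ L(R) are both empty.
Hence every string is accepted by R iff it is accepted by S, and the two languages coincide.

Yes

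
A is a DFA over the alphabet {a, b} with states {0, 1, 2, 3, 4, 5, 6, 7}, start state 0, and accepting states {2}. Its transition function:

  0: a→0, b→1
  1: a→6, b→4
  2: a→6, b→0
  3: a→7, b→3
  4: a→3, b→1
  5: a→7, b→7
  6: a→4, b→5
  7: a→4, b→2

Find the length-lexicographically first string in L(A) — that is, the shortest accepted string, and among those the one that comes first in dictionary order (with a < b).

A breadth-first search from 0 reaches an accepting state first via the path 0 → 1 → 6 → 5 → 7 → 2 on input babab.
No string of length < 5 is accepted (BFS exhausts all shorter strings without reaching an accepting state), and babab is the lexicographically least accepting string of length 5.

babab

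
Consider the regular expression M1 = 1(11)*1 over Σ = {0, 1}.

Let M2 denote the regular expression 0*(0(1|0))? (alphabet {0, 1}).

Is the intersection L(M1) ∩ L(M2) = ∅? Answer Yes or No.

Yes

Converting the expression M1 to a DFA (subset construction, then merging equivalent states) gives the minimal DFA with states {r0, r1, r2, r3}, start state r0, accepting states {r3} and transitions r0: 0→r1, 1→r2; r1: 0→r1, 1→r1; r2: 0→r1, 1→r3; r3: 0→r1, 1→r2.
Converting the expression M2 to a DFA (subset construction, then merging equivalent states) gives the minimal DFA with states {t0, t1, t2, t3}, start state t0, accepting states {t0, t1, t3} and transitions t0: 0→t1, 1→t2; t1: 0→t1, 1→t3; t2: 0→t2, 1→t2; t3: 0→t2, 1→t2.
Exploring the product automaton M1 × M2 from the start pair (r0, t0), following both machines on each input symbol, reaches 6 state pairs: (r0, t0), (r1, t1), (r2, t2), (r1, t3), (r1, t2), (r3, t2).
M1 accepts in {r3} and M2 accepts in {t0, t1, t3}; no reachable pair has both components accepting, so no string drives both machines to acceptance simultaneously and L(M1) ∩ L(M2) = ∅.
So no string is accepted by both, and the intersection is empty.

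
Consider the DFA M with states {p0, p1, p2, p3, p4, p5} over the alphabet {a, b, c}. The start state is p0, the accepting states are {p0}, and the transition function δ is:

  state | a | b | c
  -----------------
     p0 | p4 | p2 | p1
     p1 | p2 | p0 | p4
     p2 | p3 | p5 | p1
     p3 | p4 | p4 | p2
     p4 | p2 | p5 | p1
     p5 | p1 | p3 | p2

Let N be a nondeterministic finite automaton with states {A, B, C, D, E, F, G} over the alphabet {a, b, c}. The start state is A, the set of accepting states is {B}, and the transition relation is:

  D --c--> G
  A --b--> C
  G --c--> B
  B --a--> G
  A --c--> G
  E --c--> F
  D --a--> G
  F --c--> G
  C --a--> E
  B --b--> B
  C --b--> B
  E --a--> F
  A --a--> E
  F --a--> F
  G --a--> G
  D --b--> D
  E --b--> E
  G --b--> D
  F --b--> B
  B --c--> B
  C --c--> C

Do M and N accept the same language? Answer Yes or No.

No

The empty string ε is accepted by M but rejected by N.
So L(M) ≠ L(N).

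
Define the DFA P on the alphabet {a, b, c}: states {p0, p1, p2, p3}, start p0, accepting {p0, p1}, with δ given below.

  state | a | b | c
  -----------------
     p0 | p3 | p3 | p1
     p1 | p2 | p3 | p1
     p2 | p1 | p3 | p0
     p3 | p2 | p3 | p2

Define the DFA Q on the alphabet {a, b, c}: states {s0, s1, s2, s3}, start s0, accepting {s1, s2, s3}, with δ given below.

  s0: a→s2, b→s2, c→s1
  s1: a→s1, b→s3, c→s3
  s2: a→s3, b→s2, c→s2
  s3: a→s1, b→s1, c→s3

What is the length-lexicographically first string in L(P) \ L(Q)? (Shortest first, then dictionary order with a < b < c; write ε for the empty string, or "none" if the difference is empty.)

The empty string ε is accepted by P but not by Q.
Since ε is the unique shortest string, it is the required witness.

ε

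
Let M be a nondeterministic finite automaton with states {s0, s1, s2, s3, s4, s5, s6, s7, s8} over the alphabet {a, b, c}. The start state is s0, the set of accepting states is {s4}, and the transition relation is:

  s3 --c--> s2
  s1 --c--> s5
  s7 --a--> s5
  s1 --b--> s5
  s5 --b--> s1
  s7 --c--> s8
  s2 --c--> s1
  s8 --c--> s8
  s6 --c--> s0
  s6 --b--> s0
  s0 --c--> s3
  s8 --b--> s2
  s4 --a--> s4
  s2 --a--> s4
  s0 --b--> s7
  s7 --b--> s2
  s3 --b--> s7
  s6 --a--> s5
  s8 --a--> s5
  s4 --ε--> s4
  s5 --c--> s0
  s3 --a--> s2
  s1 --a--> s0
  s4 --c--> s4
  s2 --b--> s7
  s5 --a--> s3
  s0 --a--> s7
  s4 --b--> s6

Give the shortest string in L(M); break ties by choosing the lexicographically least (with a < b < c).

A breadth-first search from s0 reaches an accepting state first via the path s0 → s7 → s2 → s4 on input aba.
No string of length < 3 is accepted (BFS exhausts all shorter strings without reaching an accepting state), and aba is the lexicographically least accepting string of length 3.

aba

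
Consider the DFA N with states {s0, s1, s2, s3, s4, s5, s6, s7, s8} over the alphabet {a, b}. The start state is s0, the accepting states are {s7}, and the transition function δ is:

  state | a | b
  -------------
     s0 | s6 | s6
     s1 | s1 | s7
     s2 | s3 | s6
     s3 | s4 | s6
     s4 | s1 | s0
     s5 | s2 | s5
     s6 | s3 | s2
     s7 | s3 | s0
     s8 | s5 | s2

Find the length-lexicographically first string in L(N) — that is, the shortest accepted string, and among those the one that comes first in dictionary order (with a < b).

A breadth-first search from s0 reaches an accepting state first via the path s0 → s6 → s3 → s4 → s1 → s7 on input aaaab.
No string of length < 5 is accepted (BFS exhausts all shorter strings without reaching an accepting state), and aaaab is the lexicographically least accepting string of length 5.

aaaab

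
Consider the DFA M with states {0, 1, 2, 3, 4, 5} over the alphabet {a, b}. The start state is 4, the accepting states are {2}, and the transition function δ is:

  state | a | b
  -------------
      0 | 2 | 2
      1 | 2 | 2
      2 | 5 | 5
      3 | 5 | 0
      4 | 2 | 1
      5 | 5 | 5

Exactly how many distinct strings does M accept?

The useful subgraph on states {1, 2, 4} is acyclic, so L(M) is finite; the longest accepting path visits 3 useful states, giving maximum string length 2.
Counting accepting paths from 4 by length: 1 of length 1, 2 of length 2. Total 3.

3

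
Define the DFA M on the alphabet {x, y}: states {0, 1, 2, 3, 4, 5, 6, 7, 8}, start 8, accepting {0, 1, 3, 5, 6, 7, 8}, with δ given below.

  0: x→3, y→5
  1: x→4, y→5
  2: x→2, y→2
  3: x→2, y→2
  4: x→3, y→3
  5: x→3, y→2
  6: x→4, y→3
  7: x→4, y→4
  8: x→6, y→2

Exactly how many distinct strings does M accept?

The useful subgraph on states {3, 4, 6, 8} is acyclic, so L(M) is finite; the longest accepting path visits 4 useful states, giving maximum string length 3.
Counting accepting paths from 8 by length: 1 of length 0, 1 of length 1, 1 of length 2, 2 of length 3. Total 5.

5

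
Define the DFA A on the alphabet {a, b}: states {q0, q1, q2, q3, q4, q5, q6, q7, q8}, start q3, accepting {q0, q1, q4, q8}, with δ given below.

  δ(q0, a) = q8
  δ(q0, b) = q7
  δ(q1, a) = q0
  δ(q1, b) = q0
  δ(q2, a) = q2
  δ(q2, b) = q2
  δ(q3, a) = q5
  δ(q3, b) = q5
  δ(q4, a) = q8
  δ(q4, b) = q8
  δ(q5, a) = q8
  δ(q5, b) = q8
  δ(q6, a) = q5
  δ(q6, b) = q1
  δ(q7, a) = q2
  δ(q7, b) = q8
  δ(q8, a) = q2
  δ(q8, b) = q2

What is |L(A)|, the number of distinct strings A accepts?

4

The useful subgraph on states {q3, q5, q8} is acyclic, so L(A) is finite; the longest accepting path visits 3 useful states, giving maximum string length 2.
Counting accepting paths from q3 by length: 4 of length 2. Total 4.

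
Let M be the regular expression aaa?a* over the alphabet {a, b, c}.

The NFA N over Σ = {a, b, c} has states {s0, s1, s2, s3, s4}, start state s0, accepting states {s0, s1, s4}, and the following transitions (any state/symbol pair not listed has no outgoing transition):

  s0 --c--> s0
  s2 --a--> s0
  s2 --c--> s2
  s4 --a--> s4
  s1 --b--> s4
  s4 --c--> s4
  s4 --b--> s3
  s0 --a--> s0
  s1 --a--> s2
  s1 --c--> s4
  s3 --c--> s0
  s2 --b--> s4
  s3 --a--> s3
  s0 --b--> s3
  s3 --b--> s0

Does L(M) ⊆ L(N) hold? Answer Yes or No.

Converting the expression M to a DFA (subset construction, then merging equivalent states) gives the minimal DFA with states {m0, m1, m2, m3}, start state m0, accepting states {m3} and transitions m0: a→m1, b→m2, c→m2; m1: a→m3, b→m2, c→m2; m2: a→m2, b→m2, c→m2; m3: a→m3, b→m2, c→m2.
Exploring the product automaton M × N from the start pair (m0, s0), following both machines on each input symbol, reaches 5 state pairs: (m0, s0), (m1, s0), (m2, s3), (m2, s0), (m3, s0).
M accepts in {m3} and N accepts in {s0, s1, s4}. The reachable pairs whose M-component is accepting are (m3, s0); in each of them the N-component is accepting too, so the product for L(M) \ L(N) (M-component accepting, N-component rejecting) has no reachable accepting pair and the difference is empty.
Hence every string in L(M) is also in L(N).

Yes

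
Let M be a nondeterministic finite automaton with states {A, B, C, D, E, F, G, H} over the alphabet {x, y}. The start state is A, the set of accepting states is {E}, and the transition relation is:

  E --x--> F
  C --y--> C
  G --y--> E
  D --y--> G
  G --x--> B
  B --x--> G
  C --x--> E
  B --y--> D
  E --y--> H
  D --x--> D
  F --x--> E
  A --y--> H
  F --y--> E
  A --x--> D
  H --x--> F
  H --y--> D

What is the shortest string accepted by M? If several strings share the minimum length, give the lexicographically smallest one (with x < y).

xyy

A breadth-first search from A reaches an accepting state first via the path A → D → G → E on input xyy.
No string of length < 3 is accepted (BFS exhausts all shorter strings without reaching an accepting state), and xyy is the lexicographically least accepting string of length 3.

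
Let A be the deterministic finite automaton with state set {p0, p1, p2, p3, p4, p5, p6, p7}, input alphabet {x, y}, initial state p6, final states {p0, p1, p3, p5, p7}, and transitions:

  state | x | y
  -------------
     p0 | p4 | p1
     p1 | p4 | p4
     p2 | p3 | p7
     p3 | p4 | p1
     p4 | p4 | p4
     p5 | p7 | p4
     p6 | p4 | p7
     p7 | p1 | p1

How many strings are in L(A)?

3

The useful subgraph on states {p1, p6, p7} is acyclic, so L(A) is finite; the longest accepting path visits 3 useful states, giving maximum string length 2.
Counting accepting paths from p6 by length: 1 of length 1, 2 of length 2. Total 3.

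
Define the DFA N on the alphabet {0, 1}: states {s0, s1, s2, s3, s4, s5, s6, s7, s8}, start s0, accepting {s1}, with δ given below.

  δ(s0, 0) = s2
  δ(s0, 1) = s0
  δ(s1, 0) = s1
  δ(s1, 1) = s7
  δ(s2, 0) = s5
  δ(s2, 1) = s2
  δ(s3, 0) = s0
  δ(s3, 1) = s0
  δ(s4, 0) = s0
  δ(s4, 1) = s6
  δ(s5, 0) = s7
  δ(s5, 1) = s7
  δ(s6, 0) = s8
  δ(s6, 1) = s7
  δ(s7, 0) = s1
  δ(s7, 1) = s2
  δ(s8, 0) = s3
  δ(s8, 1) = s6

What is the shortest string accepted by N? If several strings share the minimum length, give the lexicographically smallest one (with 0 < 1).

A breadth-first search from s0 reaches an accepting state first via the path s0 → s2 → s5 → s7 → s1 on input 0000.
No string of length < 4 is accepted (BFS exhausts all shorter strings without reaching an accepting state), and 0000 is the lexicographically least accepting string of length 4.

0000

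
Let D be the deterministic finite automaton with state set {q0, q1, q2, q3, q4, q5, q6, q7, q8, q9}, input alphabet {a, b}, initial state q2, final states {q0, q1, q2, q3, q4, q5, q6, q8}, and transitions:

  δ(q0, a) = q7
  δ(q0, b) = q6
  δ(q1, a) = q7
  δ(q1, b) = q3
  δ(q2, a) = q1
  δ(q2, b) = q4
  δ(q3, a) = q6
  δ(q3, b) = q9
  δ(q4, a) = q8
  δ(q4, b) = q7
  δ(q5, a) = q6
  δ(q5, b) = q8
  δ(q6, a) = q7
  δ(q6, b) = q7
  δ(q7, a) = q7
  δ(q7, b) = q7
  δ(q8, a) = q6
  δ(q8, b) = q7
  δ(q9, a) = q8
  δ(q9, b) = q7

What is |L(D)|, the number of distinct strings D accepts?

The useful subgraph on states {q1, q2, q3, q4, q6, q8, q9} is acyclic, so L(D) is finite; the longest accepting path visits 6 useful states, giving maximum string length 5.
Counting accepting paths from q2 by length: 1 of length 0, 2 of length 1, 2 of length 2, 2 of length 3, 1 of length 4, 1 of length 5. Total 9.

9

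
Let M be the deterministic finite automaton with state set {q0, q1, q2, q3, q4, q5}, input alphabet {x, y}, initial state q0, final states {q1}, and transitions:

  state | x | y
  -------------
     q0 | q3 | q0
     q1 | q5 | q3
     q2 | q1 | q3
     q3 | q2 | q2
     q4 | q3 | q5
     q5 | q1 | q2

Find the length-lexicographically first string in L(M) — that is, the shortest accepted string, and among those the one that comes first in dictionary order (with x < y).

A breadth-first search from q0 reaches an accepting state first via the path q0 → q3 → q2 → q1 on input xxx.
No string of length < 3 is accepted (BFS exhausts all shorter strings without reaching an accepting state), and xxx is the lexicographically least accepting string of length 3.

xxx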